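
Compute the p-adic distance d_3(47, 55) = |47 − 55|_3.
d_3(47, 55) = 1

Step 1 — x − y = 47 − 55 = -8. Step 2 — v_3(-8) = 0 (factor: -8 = −(3^0 · 8); the sign does not affect v_p). Step 3 — |x − y|_3 = 3^{0} = 1.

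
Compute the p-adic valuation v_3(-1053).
v_3(-1053) = 4

v_3(n) is the largest exponent k such that 3^k divides n. Factor out: -1053 = -3^4 · 13. (Sign doesn't affect v_p.) So v_3(-1053) = 4.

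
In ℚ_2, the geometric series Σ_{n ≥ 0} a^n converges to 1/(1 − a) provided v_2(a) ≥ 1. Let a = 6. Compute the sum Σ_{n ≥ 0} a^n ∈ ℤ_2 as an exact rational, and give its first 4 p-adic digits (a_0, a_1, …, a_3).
Σ a^n = 1/(1 − a) = -1/5;  first 4 digits = (1, 1, 0, 0)

v_2(a) = 1 ≥ 1, so the series converges in ℤ_2 to 1/(1 − a) = 1/(1 − 6) = -1/5. Expand this rational in ℤ_2: compute digits iteratively via d_i = x_i mod 2, x_{i+1} = (x_i − d_i)/2. The first 4 digits are (1, 1, 0, 0).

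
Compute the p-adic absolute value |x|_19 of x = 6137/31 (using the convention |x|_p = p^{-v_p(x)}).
|6137/31|_19 = 1/361

Step 1 — compute v_19(x) by factoring powers of 19 out of the numerator and denominator: v_19(6137/31) = 2. Step 2 — apply |x|_p = p^{-v_p(x)} = 19^{-2} = 1/361.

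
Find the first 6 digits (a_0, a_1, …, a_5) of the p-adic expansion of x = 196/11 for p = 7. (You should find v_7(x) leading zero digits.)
(a_0, …, a_5) = (0, 0, 1, 5, 5, 3)

v_7(196/11) = 2, so a_0 = ... = a_1 = 0. Factor out: x = 7^2 · u with u = 4/11 a unit in ℤ_7. Expand u iteratively via a_{v+i} = u_i mod 7, u_{i+1} = (u_i − a_{v+i})/7:
  u_0 = 4/11;  a_2 = 1;  u_1 = (u_0 − 1)/7 = -1/11
  u_1 = -1/11;  a_3 = 5;  u_2 = (u_1 − 5)/7 = -8/11
  u_2 = -8/11;  a_4 = 5;  u_3 = (u_2 − 5)/7 = -9/11
  u_3 = -9/11;  a_5 = 3;  u_4 = (u_3 − 3)/7 = -6/11
Digits: (0, 0, 1, 5, 5, 3).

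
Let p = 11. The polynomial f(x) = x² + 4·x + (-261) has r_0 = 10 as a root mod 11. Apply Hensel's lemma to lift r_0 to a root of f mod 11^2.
r_1 = 10 (mod 121)

Hensel: r_{i+1} = r_i − f(r_i)·(f′(r_i))^{-1} mod 11^{i+2}, f′(x) = 2x + 4. Iterate:
  r_0 = 10 (mod 11)
  r_1 = 10 (mod 121)
Final: r = 10 satisfies f(r) ≡ 0 mod 11^2.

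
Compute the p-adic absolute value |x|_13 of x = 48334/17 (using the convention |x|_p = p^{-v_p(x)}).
|48334/17|_13 = 1/2197

Step 1 — compute v_13(x) by factoring powers of 13 out of the numerator and denominator: v_13(48334/17) = 3. Step 2 — apply |x|_p = p^{-v_p(x)} = 13^{-3} = 1/2197.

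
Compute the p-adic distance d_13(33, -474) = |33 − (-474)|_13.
d_13(33, -474) = 1/169

Step 1 — x − y = 33 − (-474) = 507. Step 2 — v_13(507) = 2 (factor: 507 = (13^2 · 3); the sign does not affect v_p). Step 3 — |x − y|_13 = 13^{-2} = 1/169.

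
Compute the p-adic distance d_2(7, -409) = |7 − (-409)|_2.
d_2(7, -409) = 1/32

Step 1 — x − y = 7 − (-409) = 416. Step 2 — v_2(416) = 5 (factor: 416 = (2^5 · 13); the sign does not affect v_p). Step 3 — |x − y|_2 = 2^{-5} = 1/32.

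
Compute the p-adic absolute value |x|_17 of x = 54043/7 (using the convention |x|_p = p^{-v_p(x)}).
|54043/7|_17 = 1/4913

Step 1 — compute v_17(x) by factoring powers of 17 out of the numerator and denominator: v_17(54043/7) = 3. Step 2 — apply |x|_p = p^{-v_p(x)} = 17^{-3} = 1/4913.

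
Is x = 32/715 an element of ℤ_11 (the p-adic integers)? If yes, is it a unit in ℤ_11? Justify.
x ∉ ℤ_11 (v_11(x) = -1 < 0)

ℤ_11 = {x ∈ ℚ_11 : v_11(x) ≥ 0} and ℤ_11^× = {x ∈ ℤ_11 : v_11(x) = 0}. Here v_11(32/715) = v_11(num) − v_11(den) = -1; compare against these criteria.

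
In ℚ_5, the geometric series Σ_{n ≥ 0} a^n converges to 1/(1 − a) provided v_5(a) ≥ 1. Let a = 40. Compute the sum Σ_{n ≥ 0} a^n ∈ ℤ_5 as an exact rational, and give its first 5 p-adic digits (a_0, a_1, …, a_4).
Σ a^n = 1/(1 − a) = -1/39;  first 5 digits = (1, 3, 0, 0, 1)

v_5(a) = 1 ≥ 1, so the series converges in ℤ_5 to 1/(1 − a) = 1/(1 − 40) = -1/39. Expand this rational in ℤ_5: compute digits iteratively via d_i = x_i mod 5, x_{i+1} = (x_i − d_i)/5. The first 5 digits are (1, 3, 0, 0, 1).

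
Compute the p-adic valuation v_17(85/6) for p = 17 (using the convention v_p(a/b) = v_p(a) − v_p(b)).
v_17(85/6) = 1

Factor powers of 17 from the numerator and denominator of the reduced fraction: 85 = 17^1 · 5 and 6 = 17^0 · 6. Apply v_p(a/b) = v_p(a) − v_p(b): v_17(85/6) = 1 − 0 = 1.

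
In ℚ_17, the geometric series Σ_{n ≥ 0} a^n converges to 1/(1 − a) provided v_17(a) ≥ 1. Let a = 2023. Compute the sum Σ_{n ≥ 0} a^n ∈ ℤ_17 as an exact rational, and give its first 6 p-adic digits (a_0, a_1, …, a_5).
Σ a^n = 1/(1 − a) = -1/2022;  first 6 digits = (1, 0, 7, 0, 15, 2)

v_17(a) = 2 ≥ 1, so the series converges in ℤ_17 to 1/(1 − a) = 1/(1 − 2023) = -1/2022. Expand this rational in ℤ_17: compute digits iteratively via d_i = x_i mod 17, x_{i+1} = (x_i − d_i)/17. The first 6 digits are (1, 0, 7, 0, 15, 2).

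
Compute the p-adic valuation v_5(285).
v_5(285) = 1

v_5(n) is the largest exponent k such that 5^k divides n. Factor out: 285 = 5^1 · 57. (Sign doesn't affect v_p.) So v_5(285) = 1.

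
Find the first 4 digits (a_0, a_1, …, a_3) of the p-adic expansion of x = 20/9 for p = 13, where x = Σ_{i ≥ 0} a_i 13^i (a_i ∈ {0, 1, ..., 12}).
(a_0, …, a_3) = (8, 1, 10, 5)

v_13(20/9) = 0 (numerator and denominator both coprime to 13), so x ∈ ℤ_13^×. Compute digits iteratively via a_i = x_i mod 13, x_{i+1} = (x_i − a_i)/13, with x_0 = x:
  x_0 = 20/9;  a_0 = 8;  x_1 = (x_0 − 8)/13 = -4/9
  x_1 = -4/9;  a_1 = 1;  x_2 = (x_1 − 1)/13 = -1/9
  x_2 = -1/9;  a_2 = 10;  x_3 = (x_2 − 10)/13 = -7/9
  x_3 = -7/9;  a_3 = 5;  x_4 = (x_3 − 5)/13 = -4/9
Digits: (8, 1, 10, 5).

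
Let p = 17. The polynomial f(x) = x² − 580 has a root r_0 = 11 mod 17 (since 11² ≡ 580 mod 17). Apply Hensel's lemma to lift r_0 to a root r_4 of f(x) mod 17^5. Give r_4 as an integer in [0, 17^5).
r_4 = 756358 (mod 1419857)

Hensel's recurrence: r_{i+1} = r_i − f(r_i)·(f′(r_i))^{-1} mod 17^{i+2}, with f′(x) = 2x. Iterate:
  r_0 = 11 (mod 17)
  r_1 = 45 (mod 289)
  r_2 = 4669 (mod 4913)
  r_3 = 4669 (mod 83521)
  r_4 = 756358 (mod 1419857)
Final: r_4 = 756358, and one checks f(r_4) ≡ 0 mod 17^5.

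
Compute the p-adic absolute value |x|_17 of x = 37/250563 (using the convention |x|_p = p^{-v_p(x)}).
|37/250563|_17 = 83521

Step 1 — compute v_17(x) by factoring powers of 17 out of the numerator and denominator: v_17(37/250563) = -4. Step 2 — apply |x|_p = p^{-v_p(x)} = 17^{4} = 83521.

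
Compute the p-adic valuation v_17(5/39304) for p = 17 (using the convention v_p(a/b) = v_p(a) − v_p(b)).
v_17(5/39304) = -3

Factor powers of 17 from the numerator and denominator of the reduced fraction: 5 = 17^0 · 5 and 39304 = 17^3 · 8. Apply v_p(a/b) = v_p(a) − v_p(b): v_17(5/39304) = 0 − 3 = -3.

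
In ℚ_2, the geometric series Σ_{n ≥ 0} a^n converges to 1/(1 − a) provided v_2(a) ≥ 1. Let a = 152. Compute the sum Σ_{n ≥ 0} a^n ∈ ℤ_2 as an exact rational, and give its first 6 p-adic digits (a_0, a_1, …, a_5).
Σ a^n = 1/(1 − a) = -1/151;  first 6 digits = (1, 0, 0, 1, 1, 0)

v_2(a) = 3 ≥ 1, so the series converges in ℤ_2 to 1/(1 − a) = 1/(1 − 152) = -1/151. Expand this rational in ℤ_2: compute digits iteratively via d_i = x_i mod 2, x_{i+1} = (x_i − d_i)/2. The first 6 digits are (1, 0, 0, 1, 1, 0).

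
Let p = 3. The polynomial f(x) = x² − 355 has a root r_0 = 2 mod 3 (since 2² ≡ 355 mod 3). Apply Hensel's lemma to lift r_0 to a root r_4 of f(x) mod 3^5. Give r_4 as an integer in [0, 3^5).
r_4 = 29 (mod 243)

Hensel's recurrence: r_{i+1} = r_i − f(r_i)·(f′(r_i))^{-1} mod 3^{i+2}, with f′(x) = 2x. Iterate:
  r_0 = 2 (mod 3)
  r_1 = 2 (mod 9)
  r_2 = 2 (mod 27)
  r_3 = 29 (mod 81)
  r_4 = 29 (mod 243)
Final: r_4 = 29, and one checks f(r_4) ≡ 0 mod 3^5.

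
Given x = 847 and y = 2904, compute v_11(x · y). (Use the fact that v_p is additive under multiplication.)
v_11(2459688) = 4

v_p(x) = 2 (factor: 847 = 11^2 · 7); v_p(y) = 2 (factor: 2904 = 11^2 · 24). Additivity: v_p(xy) = v_p(x) + v_p(y) = 2 + 2 = 4. (Direct check: xy = 2459688 = 11^4 · (168).)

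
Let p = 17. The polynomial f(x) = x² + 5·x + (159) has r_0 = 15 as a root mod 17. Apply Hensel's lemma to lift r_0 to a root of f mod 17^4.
r_3 = 79609 (mod 83521)

Hensel: r_{i+1} = r_i − f(r_i)·(f′(r_i))^{-1} mod 17^{i+2}, f′(x) = 2x + 5. Iterate:
  r_0 = 15 (mod 17)
  r_1 = 134 (mod 289)
  r_2 = 1001 (mod 4913)
  r_3 = 79609 (mod 83521)
Final: r = 79609 satisfies f(r) ≡ 0 mod 17^4.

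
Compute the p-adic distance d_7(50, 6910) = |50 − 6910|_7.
d_7(50, 6910) = 1/343

Step 1 — x − y = 50 − 6910 = -6860. Step 2 — v_7(-6860) = 3 (factor: -6860 = −(7^3 · 20); the sign does not affect v_p). Step 3 — |x − y|_7 = 7^{-3} = 1/343.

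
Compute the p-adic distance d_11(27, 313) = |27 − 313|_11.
d_11(27, 313) = 1/11

Step 1 — x − y = 27 − 313 = -286. Step 2 — v_11(-286) = 1 (factor: -286 = −(11^1 · 26); the sign does not affect v_p). Step 3 — |x − y|_11 = 11^{-1} = 1/11.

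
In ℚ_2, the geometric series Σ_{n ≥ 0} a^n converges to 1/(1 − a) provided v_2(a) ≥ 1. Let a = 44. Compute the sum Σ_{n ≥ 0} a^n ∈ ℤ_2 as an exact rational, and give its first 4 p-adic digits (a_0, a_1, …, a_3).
Σ a^n = 1/(1 − a) = -1/43;  first 4 digits = (1, 0, 1, 1)

v_2(a) = 2 ≥ 1, so the series converges in ℤ_2 to 1/(1 − a) = 1/(1 − 44) = -1/43. Expand this rational in ℤ_2: compute digits iteratively via d_i = x_i mod 2, x_{i+1} = (x_i − d_i)/2. The first 4 digits are (1, 0, 1, 1).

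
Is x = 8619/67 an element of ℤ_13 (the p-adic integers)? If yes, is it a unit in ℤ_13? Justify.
x ∈ ℤ_13 but not a unit; v_13(x) = 2 > 0

ℤ_13 = {x ∈ ℚ_13 : v_13(x) ≥ 0} and ℤ_13^× = {x ∈ ℤ_13 : v_13(x) = 0}. Here v_13(8619/67) = v_13(num) − v_13(den) = 2; compare against these criteria.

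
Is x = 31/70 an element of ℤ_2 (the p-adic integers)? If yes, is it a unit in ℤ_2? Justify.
x ∉ ℤ_2 (v_2(x) = -1 < 0)

ℤ_2 = {x ∈ ℚ_2 : v_2(x) ≥ 0} and ℤ_2^× = {x ∈ ℤ_2 : v_2(x) = 0}. Here v_2(31/70) = v_2(num) − v_2(den) = -1; compare against these criteria.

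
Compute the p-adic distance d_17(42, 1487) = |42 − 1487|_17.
d_17(42, 1487) = 1/289

Step 1 — x − y = 42 − 1487 = -1445. Step 2 — v_17(-1445) = 2 (factor: -1445 = −(17^2 · 5); the sign does not affect v_p). Step 3 — |x − y|_17 = 17^{-2} = 1/289.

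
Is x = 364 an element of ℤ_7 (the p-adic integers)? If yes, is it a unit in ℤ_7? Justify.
x ∈ ℤ_7 but not a unit; v_7(x) = 1 > 0

ℤ_7 = {x ∈ ℚ_7 : v_7(x) ≥ 0} and ℤ_7^× = {x ∈ ℤ_7 : v_7(x) = 0}. Here v_7(364) = v_7(num) − v_7(den) = 1; compare against these criteria.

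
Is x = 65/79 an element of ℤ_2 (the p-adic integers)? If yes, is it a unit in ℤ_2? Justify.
x ∈ ℤ_2^× (unit); v_2(x) = 0

ℤ_2 = {x ∈ ℚ_2 : v_2(x) ≥ 0} and ℤ_2^× = {x ∈ ℤ_2 : v_2(x) = 0}. Here v_2(65/79) = v_2(num) − v_2(den) = 0; compare against these criteria.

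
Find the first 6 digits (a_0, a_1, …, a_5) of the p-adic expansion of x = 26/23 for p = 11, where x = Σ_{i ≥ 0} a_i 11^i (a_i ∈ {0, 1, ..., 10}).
(a_0, …, a_5) = (4, 5, 0, 10, 1, 7)

v_11(26/23) = 0 (numerator and denominator both coprime to 11), so x ∈ ℤ_11^×. Compute digits iteratively via a_i = x_i mod 11, x_{i+1} = (x_i − a_i)/11, with x_0 = x:
  x_0 = 26/23;  a_0 = 4;  x_1 = (x_0 − 4)/11 = -6/23
  x_1 = -6/23;  a_1 = 5;  x_2 = (x_1 − 5)/11 = -11/23
  x_2 = -11/23;  a_2 = 0;  x_3 = (x_2 − 0)/11 = -1/23
  x_3 = -1/23;  a_3 = 10;  x_4 = (x_3 − 10)/11 = -21/23
  x_4 = -21/23;  a_4 = 1;  x_5 = (x_4 − 1)/11 = -4/23
  x_5 = -4/23;  a_5 = 7;  x_6 = (x_5 − 7)/11 = -15/23
Digits: (4, 5, 0, 10, 1, 7).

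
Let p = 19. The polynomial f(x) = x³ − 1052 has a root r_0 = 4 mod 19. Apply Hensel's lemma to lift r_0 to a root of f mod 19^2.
r_1 = 175 (mod 361)

Hensel: r_{i+1} = r_i − f(r_i)/f′(r_i) mod 19^{i+2}, where f′(x) = 3x². Iterate:
  r_0 = 4 (mod 19)
  r_1 = 175 (mod 361)
Final: r = 175 with f(r) ≡ 0 mod 19^2.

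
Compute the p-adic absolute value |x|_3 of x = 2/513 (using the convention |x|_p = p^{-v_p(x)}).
|2/513|_3 = 27

Step 1 — compute v_3(x) by factoring powers of 3 out of the numerator and denominator: v_3(2/513) = -3. Step 2 — apply |x|_p = p^{-v_p(x)} = 3^{3} = 27.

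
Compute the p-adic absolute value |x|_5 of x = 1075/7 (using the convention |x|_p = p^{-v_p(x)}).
|1075/7|_5 = 1/25

Step 1 — compute v_5(x) by factoring powers of 5 out of the numerator and denominator: v_5(1075/7) = 2. Step 2 — apply |x|_p = p^{-v_p(x)} = 5^{-2} = 1/25.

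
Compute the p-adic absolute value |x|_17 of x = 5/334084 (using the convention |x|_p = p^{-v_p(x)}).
|5/334084|_17 = 83521

Step 1 — compute v_17(x) by factoring powers of 17 out of the numerator and denominator: v_17(5/334084) = -4. Step 2 — apply |x|_p = p^{-v_p(x)} = 17^{4} = 83521.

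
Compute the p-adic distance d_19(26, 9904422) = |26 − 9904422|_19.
d_19(26, 9904422) = 1/2476099

Step 1 — x − y = 26 − 9904422 = -9904396. Step 2 — v_19(-9904396) = 5 (factor: -9904396 = −(19^5 · 4); the sign does not affect v_p). Step 3 — |x − y|_19 = 19^{-5} = 1/2476099.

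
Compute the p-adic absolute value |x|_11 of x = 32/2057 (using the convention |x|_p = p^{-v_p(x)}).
|32/2057|_11 = 121

Step 1 — compute v_11(x) by factoring powers of 11 out of the numerator and denominator: v_11(32/2057) = -2. Step 2 — apply |x|_p = p^{-v_p(x)} = 11^{2} = 121.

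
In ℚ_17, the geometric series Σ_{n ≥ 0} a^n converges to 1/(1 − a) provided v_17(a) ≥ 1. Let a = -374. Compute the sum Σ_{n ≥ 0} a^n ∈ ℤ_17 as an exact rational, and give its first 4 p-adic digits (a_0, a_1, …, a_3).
Σ a^n = 1/(1 − a) = 1/375;  first 4 digits = (1, 12, 6, 5)

v_17(a) = 1 ≥ 1, so the series converges in ℤ_17 to 1/(1 − a) = 1/(1 − (-374)) = 1/375. Expand this rational in ℤ_17: compute digits iteratively via d_i = x_i mod 17, x_{i+1} = (x_i − d_i)/17. The first 4 digits are (1, 12, 6, 5).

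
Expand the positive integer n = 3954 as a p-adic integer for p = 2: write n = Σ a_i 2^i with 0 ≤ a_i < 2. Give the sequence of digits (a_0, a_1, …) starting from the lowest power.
(a_0, a_1, …) = (0, 1, 0, 0, 1, 1, 1, 0, 1, 1, 1, 1)

Repeated division by 2 gives the digits low-to-high: 3954 = 1·2^1 + 1·2^4 + 1·2^5 + 1·2^6 + 1·2^8 + 1·2^9 + 1·2^10 + 1·2^11. Digit sequence: (0, 1, 0, 0, 1, 1, 1, 0, 1, 1, 1, 1).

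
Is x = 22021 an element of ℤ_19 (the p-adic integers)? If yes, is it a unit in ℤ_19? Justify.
x ∈ ℤ_19 but not a unit; v_19(x) = 2 > 0

ℤ_19 = {x ∈ ℚ_19 : v_19(x) ≥ 0} and ℤ_19^× = {x ∈ ℤ_19 : v_19(x) = 0}. Here v_19(22021) = v_19(num) − v_19(den) = 2; compare against these criteria.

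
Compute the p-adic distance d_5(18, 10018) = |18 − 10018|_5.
d_5(18, 10018) = 1/625

Step 1 — x − y = 18 − 10018 = -10000. Step 2 — v_5(-10000) = 4 (factor: -10000 = −(5^4 · 16); the sign does not affect v_p). Step 3 — |x − y|_5 = 5^{-4} = 1/625.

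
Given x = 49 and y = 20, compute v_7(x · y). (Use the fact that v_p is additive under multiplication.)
v_7(980) = 2

v_p(x) = 2 (factor: 49 = 7^2 · 1); v_p(y) = 0 (factor: 20 = 7^0 · 20). Additivity: v_p(xy) = v_p(x) + v_p(y) = 2 + 0 = 2. (Direct check: xy = 980 = 7^2 · (20).)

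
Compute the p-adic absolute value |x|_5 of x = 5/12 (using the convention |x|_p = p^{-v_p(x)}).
|5/12|_5 = 1/5

Step 1 — compute v_5(x) by factoring powers of 5 out of the numerator and denominator: v_5(5/12) = 1. Step 2 — apply |x|_p = p^{-v_p(x)} = 5^{-1} = 1/5.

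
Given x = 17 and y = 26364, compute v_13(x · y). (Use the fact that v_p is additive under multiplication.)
v_13(448188) = 3

v_p(x) = 0 (factor: 17 = 13^0 · 17); v_p(y) = 3 (factor: 26364 = 13^3 · 12). Additivity: v_p(xy) = v_p(x) + v_p(y) = 0 + 3 = 3. (Direct check: xy = 448188 = 13^3 · (204).)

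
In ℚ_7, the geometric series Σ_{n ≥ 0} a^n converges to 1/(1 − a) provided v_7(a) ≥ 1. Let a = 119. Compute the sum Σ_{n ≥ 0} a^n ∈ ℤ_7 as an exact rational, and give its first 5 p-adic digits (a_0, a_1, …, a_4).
Σ a^n = 1/(1 − a) = -1/118;  first 5 digits = (1, 3, 4, 5, 4)

v_7(a) = 1 ≥ 1, so the series converges in ℤ_7 to 1/(1 − a) = 1/(1 − 119) = -1/118. Expand this rational in ℤ_7: compute digits iteratively via d_i = x_i mod 7, x_{i+1} = (x_i − d_i)/7. The first 5 digits are (1, 3, 4, 5, 4).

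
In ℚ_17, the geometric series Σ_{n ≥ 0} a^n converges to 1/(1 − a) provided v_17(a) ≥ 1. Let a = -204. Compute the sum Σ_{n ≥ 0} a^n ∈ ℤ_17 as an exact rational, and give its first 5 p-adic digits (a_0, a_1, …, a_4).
Σ a^n = 1/(1 − a) = 1/205;  first 5 digits = (1, 5, 7, 14, 13)

v_17(a) = 1 ≥ 1, so the series converges in ℤ_17 to 1/(1 − a) = 1/(1 − (-204)) = 1/205. Expand this rational in ℤ_17: compute digits iteratively via d_i = x_i mod 17, x_{i+1} = (x_i − d_i)/17. The first 5 digits are (1, 5, 7, 14, 13).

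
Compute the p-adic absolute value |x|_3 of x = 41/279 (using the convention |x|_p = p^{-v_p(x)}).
|41/279|_3 = 9

Step 1 — compute v_3(x) by factoring powers of 3 out of the numerator and denominator: v_3(41/279) = -2. Step 2 — apply |x|_p = p^{-v_p(x)} = 3^{2} = 9.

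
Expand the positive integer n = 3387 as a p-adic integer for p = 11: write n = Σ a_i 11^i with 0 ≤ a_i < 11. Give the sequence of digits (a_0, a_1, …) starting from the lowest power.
(a_0, a_1, …) = (10, 10, 5, 2)

Repeated division by 11 gives the digits low-to-high: 3387 = 10 + 10·11^1 + 5·11^2 + 2·11^3. Digit sequence: (10, 10, 5, 2).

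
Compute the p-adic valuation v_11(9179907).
v_11(9179907) = 5

v_11(n) is the largest exponent k such that 11^k divides n. Factor out: 9179907 = 11^5 · 57. (Sign doesn't affect v_p.) So v_11(9179907) = 5.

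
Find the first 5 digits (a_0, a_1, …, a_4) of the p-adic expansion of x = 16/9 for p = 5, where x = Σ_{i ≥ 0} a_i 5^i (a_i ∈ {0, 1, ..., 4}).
(a_0, …, a_4) = (4, 4, 3, 2, 0)

v_5(16/9) = 0 (numerator and denominator both coprime to 5), so x ∈ ℤ_5^×. Compute digits iteratively via a_i = x_i mod 5, x_{i+1} = (x_i − a_i)/5, with x_0 = x:
  x_0 = 16/9;  a_0 = 4;  x_1 = (x_0 − 4)/5 = -4/9
  x_1 = -4/9;  a_1 = 4;  x_2 = (x_1 − 4)/5 = -8/9
  x_2 = -8/9;  a_2 = 3;  x_3 = (x_2 − 3)/5 = -7/9
  x_3 = -7/9;  a_3 = 2;  x_4 = (x_3 − 2)/5 = -5/9
  x_4 = -5/9;  a_4 = 0;  x_5 = (x_4 − 0)/5 = -1/9
Digits: (4, 4, 3, 2, 0).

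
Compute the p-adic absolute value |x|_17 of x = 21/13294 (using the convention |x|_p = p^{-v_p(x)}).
|21/13294|_17 = 289

Step 1 — compute v_17(x) by factoring powers of 17 out of the numerator and denominator: v_17(21/13294) = -2. Step 2 — apply |x|_p = p^{-v_p(x)} = 17^{2} = 289.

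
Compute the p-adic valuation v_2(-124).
v_2(-124) = 2

v_2(n) is the largest exponent k such that 2^k divides n. Factor out: -124 = -2^2 · 31. (Sign doesn't affect v_p.) So v_2(-124) = 2.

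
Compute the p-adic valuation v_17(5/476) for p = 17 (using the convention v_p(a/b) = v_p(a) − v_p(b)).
v_17(5/476) = -1

Factor powers of 17 from the numerator and denominator of the reduced fraction: 5 = 17^0 · 5 and 476 = 17^1 · 28. Apply v_p(a/b) = v_p(a) − v_p(b): v_17(5/476) = 0 − 1 = -1.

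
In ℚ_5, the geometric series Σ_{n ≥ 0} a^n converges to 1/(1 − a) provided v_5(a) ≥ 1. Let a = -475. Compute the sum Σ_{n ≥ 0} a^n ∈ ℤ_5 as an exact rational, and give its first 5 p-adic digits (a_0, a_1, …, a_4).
Σ a^n = 1/(1 − a) = 1/476;  first 5 digits = (1, 0, 1, 1, 0)

v_5(a) = 2 ≥ 1, so the series converges in ℤ_5 to 1/(1 − a) = 1/(1 − (-475)) = 1/476. Expand this rational in ℤ_5: compute digits iteratively via d_i = x_i mod 5, x_{i+1} = (x_i − d_i)/5. The first 5 digits are (1, 0, 1, 1, 0).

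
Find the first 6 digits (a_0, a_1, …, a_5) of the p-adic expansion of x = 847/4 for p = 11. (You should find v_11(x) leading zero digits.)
(a_0, …, a_5) = (0, 0, 10, 2, 8, 2)

v_11(847/4) = 2, so a_0 = ... = a_1 = 0. Factor out: x = 11^2 · u with u = 7/4 a unit in ℤ_11. Expand u iteratively via a_{v+i} = u_i mod 11, u_{i+1} = (u_i − a_{v+i})/11:
  u_0 = 7/4;  a_2 = 10;  u_1 = (u_0 − 10)/11 = -3/4
  u_1 = -3/4;  a_3 = 2;  u_2 = (u_1 − 2)/11 = -1/4
  u_2 = -1/4;  a_4 = 8;  u_3 = (u_2 − 8)/11 = -3/4
  u_3 = -3/4;  a_5 = 2;  u_4 = (u_3 − 2)/11 = -1/4
Digits: (0, 0, 10, 2, 8, 2).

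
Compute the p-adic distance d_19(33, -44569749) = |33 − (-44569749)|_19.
d_19(33, -44569749) = 1/2476099

Step 1 — x − y = 33 − (-44569749) = 44569782. Step 2 — v_19(44569782) = 5 (factor: 44569782 = (19^5 · 18); the sign does not affect v_p). Step 3 — |x − y|_19 = 19^{-5} = 1/2476099.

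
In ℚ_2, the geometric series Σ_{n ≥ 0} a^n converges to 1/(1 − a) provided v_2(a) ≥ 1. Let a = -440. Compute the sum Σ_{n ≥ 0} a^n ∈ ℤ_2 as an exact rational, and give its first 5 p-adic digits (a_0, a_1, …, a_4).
Σ a^n = 1/(1 − a) = 1/441;  first 5 digits = (1, 0, 0, 1, 0)

v_2(a) = 3 ≥ 1, so the series converges in ℤ_2 to 1/(1 − a) = 1/(1 − (-440)) = 1/441. Expand this rational in ℤ_2: compute digits iteratively via d_i = x_i mod 2, x_{i+1} = (x_i − d_i)/2. The first 5 digits are (1, 0, 0, 1, 0).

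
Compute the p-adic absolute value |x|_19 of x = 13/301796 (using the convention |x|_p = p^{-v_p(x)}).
|13/301796|_19 = 6859

Step 1 — compute v_19(x) by factoring powers of 19 out of the numerator and denominator: v_19(13/301796) = -3. Step 2 — apply |x|_p = p^{-v_p(x)} = 19^{3} = 6859.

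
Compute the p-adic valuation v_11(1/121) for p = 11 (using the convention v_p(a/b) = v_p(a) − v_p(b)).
v_11(1/121) = -2

Factor powers of 11 from the numerator and denominator of the reduced fraction: 1 = 11^0 · 1 and 121 = 11^2 · 1. Apply v_p(a/b) = v_p(a) − v_p(b): v_11(1/121) = 0 − 2 = -2.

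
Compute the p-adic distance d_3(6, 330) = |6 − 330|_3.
d_3(6, 330) = 1/81

Step 1 — x − y = 6 − 330 = -324. Step 2 — v_3(-324) = 4 (factor: -324 = −(3^4 · 4); the sign does not affect v_p). Step 3 — |x − y|_3 = 3^{-4} = 1/81.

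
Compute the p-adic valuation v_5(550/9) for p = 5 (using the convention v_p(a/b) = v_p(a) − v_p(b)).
v_5(550/9) = 2

Factor powers of 5 from the numerator and denominator of the reduced fraction: 550 = 5^2 · 22 and 9 = 5^0 · 9. Apply v_p(a/b) = v_p(a) − v_p(b): v_5(550/9) = 2 − 0 = 2.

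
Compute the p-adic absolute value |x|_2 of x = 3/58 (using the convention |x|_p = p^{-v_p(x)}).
|3/58|_2 = 2

Step 1 — compute v_2(x) by factoring powers of 2 out of the numerator and denominator: v_2(3/58) = -1. Step 2 — apply |x|_p = p^{-v_p(x)} = 2^{1} = 2.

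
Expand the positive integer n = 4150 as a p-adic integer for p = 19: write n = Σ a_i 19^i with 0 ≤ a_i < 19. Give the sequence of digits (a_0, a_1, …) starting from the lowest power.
(a_0, a_1, …) = (8, 9, 11)

Repeated division by 19 gives the digits low-to-high: 4150 = 8 + 9·19^1 + 11·19^2. Digit sequence: (8, 9, 11).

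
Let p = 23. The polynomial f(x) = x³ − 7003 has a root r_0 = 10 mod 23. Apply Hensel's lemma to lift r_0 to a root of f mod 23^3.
r_2 = 6013 (mod 12167)

Hensel: r_{i+1} = r_i − f(r_i)/f′(r_i) mod 23^{i+2}, where f′(x) = 3x². Iterate:
  r_0 = 10 (mod 23)
  r_1 = 194 (mod 529)
  r_2 = 6013 (mod 12167)
Final: r = 6013 with f(r) ≡ 0 mod 23^3.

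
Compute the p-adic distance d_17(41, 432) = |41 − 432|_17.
d_17(41, 432) = 1/17

Step 1 — x − y = 41 − 432 = -391. Step 2 — v_17(-391) = 1 (factor: -391 = −(17^1 · 23); the sign does not affect v_p). Step 3 — |x − y|_17 = 17^{-1} = 1/17.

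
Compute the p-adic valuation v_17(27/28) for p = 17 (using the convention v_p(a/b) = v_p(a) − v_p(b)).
v_17(27/28) = 0

Factor powers of 17 from the numerator and denominator of the reduced fraction: 27 = 17^0 · 27 and 28 = 17^0 · 28. Apply v_p(a/b) = v_p(a) − v_p(b): v_17(27/28) = 0 − 0 = 0.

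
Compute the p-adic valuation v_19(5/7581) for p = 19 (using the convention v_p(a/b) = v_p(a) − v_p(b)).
v_19(5/7581) = -2

Factor powers of 19 from the numerator and denominator of the reduced fraction: 5 = 19^0 · 5 and 7581 = 19^2 · 21. Apply v_p(a/b) = v_p(a) − v_p(b): v_19(5/7581) = 0 − 2 = -2.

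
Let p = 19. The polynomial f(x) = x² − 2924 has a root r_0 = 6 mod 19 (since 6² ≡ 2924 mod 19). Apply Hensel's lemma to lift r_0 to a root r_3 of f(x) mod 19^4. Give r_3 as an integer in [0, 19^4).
r_3 = 43687 (mod 130321)

Hensel's recurrence: r_{i+1} = r_i − f(r_i)·(f′(r_i))^{-1} mod 19^{i+2}, with f′(x) = 2x. Iterate:
  r_0 = 6 (mod 19)
  r_1 = 6 (mod 361)
  r_2 = 2533 (mod 6859)
  r_3 = 43687 (mod 130321)
Final: r_3 = 43687, and one checks f(r_3) ≡ 0 mod 19^4.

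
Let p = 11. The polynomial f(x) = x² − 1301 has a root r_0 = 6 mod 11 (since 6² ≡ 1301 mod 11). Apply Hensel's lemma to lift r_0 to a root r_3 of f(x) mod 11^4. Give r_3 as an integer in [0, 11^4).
r_3 = 12282 (mod 14641)

Hensel's recurrence: r_{i+1} = r_i − f(r_i)·(f′(r_i))^{-1} mod 11^{i+2}, with f′(x) = 2x. Iterate:
  r_0 = 6 (mod 11)
  r_1 = 61 (mod 121)
  r_2 = 303 (mod 1331)
  r_3 = 12282 (mod 14641)
Final: r_3 = 12282, and one checks f(r_3) ≡ 0 mod 11^4.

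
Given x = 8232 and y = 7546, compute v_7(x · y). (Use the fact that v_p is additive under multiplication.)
v_7(62118672) = 6

v_p(x) = 3 (factor: 8232 = 7^3 · 24); v_p(y) = 3 (factor: 7546 = 7^3 · 22). Additivity: v_p(xy) = v_p(x) + v_p(y) = 3 + 3 = 6. (Direct check: xy = 62118672 = 7^6 · (528).)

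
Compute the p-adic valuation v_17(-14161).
v_17(-14161) = 2

v_17(n) is the largest exponent k such that 17^k divides n. Factor out: -14161 = -17^2 · 49. (Sign doesn't affect v_p.) So v_17(-14161) = 2.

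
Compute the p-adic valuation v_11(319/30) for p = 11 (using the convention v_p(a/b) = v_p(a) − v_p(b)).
v_11(319/30) = 1

Factor powers of 11 from the numerator and denominator of the reduced fraction: 319 = 11^1 · 29 and 30 = 11^0 · 30. Apply v_p(a/b) = v_p(a) − v_p(b): v_11(319/30) = 1 − 0 = 1.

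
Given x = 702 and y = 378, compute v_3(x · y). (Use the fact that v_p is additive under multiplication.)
v_3(265356) = 6

v_p(x) = 3 (factor: 702 = 3^3 · 26); v_p(y) = 3 (factor: 378 = 3^3 · 14). Additivity: v_p(xy) = v_p(x) + v_p(y) = 3 + 3 = 6. (Direct check: xy = 265356 = 3^6 · (364).)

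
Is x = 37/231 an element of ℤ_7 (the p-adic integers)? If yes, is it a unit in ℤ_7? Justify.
x ∉ ℤ_7 (v_7(x) = -1 < 0)

ℤ_7 = {x ∈ ℚ_7 : v_7(x) ≥ 0} and ℤ_7^× = {x ∈ ℤ_7 : v_7(x) = 0}. Here v_7(37/231) = v_7(num) − v_7(den) = -1; compare against these criteria.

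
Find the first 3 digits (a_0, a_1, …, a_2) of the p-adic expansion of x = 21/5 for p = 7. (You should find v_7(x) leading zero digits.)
(a_0, …, a_2) = (0, 2, 4)

v_7(21/5) = 1, so a_0 = ... = a_0 = 0. Factor out: x = 7^1 · u with u = 3/5 a unit in ℤ_7. Expand u iteratively via a_{v+i} = u_i mod 7, u_{i+1} = (u_i − a_{v+i})/7:
  u_0 = 3/5;  a_1 = 2;  u_1 = (u_0 − 2)/7 = -1/5
  u_1 = -1/5;  a_2 = 4;  u_2 = (u_1 − 4)/7 = -3/5
Digits: (0, 2, 4).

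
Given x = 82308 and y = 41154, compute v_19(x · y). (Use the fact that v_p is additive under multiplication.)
v_19(3387303432) = 6

v_p(x) = 3 (factor: 82308 = 19^3 · 12); v_p(y) = 3 (factor: 41154 = 19^3 · 6). Additivity: v_p(xy) = v_p(x) + v_p(y) = 3 + 3 = 6. (Direct check: xy = 3387303432 = 19^6 · (72).)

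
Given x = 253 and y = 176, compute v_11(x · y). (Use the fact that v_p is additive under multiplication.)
v_11(44528) = 2

v_p(x) = 1 (factor: 253 = 11^1 · 23); v_p(y) = 1 (factor: 176 = 11^1 · 16). Additivity: v_p(xy) = v_p(x) + v_p(y) = 1 + 1 = 2. (Direct check: xy = 44528 = 11^2 · (368).)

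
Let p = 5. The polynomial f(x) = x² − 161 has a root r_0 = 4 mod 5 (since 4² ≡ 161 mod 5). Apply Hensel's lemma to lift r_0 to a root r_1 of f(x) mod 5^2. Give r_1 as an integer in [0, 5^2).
r_1 = 19 (mod 25)

Hensel's recurrence: r_{i+1} = r_i − f(r_i)·(f′(r_i))^{-1} mod 5^{i+2}, with f′(x) = 2x. Iterate:
  r_0 = 4 (mod 5)
  r_1 = 19 (mod 25)
Final: r_1 = 19, and one checks f(r_1) ≡ 0 mod 5^2.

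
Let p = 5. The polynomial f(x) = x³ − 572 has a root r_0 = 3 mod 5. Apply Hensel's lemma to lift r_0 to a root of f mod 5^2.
r_1 = 13 (mod 25)

Hensel: r_{i+1} = r_i − f(r_i)/f′(r_i) mod 5^{i+2}, where f′(x) = 3x². Iterate:
  r_0 = 3 (mod 5)
  r_1 = 13 (mod 25)
Final: r = 13 with f(r) ≡ 0 mod 5^2.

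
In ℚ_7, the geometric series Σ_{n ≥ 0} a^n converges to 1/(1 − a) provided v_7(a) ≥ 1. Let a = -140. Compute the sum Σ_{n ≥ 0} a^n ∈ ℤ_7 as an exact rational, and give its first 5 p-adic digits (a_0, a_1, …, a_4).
Σ a^n = 1/(1 − a) = 1/141;  first 5 digits = (1, 1, 5, 1, 0)

v_7(a) = 1 ≥ 1, so the series converges in ℤ_7 to 1/(1 − a) = 1/(1 − (-140)) = 1/141. Expand this rational in ℤ_7: compute digits iteratively via d_i = x_i mod 7, x_{i+1} = (x_i − d_i)/7. The first 5 digits are (1, 1, 5, 1, 0).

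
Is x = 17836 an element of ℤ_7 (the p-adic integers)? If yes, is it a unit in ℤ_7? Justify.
x ∈ ℤ_7 but not a unit; v_7(x) = 3 > 0

ℤ_7 = {x ∈ ℚ_7 : v_7(x) ≥ 0} and ℤ_7^× = {x ∈ ℤ_7 : v_7(x) = 0}. Here v_7(17836) = v_7(num) − v_7(den) = 3; compare against these criteria.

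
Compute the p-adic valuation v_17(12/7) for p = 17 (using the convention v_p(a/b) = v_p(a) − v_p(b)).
v_17(12/7) = 0

Factor powers of 17 from the numerator and denominator of the reduced fraction: 12 = 17^0 · 12 and 7 = 17^0 · 7. Apply v_p(a/b) = v_p(a) − v_p(b): v_17(12/7) = 0 − 0 = 0.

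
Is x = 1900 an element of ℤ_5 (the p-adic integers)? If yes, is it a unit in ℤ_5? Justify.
x ∈ ℤ_5 but not a unit; v_5(x) = 2 > 0

ℤ_5 = {x ∈ ℚ_5 : v_5(x) ≥ 0} and ℤ_5^× = {x ∈ ℤ_5 : v_5(x) = 0}. Here v_5(1900) = v_5(num) − v_5(den) = 2; compare against these criteria.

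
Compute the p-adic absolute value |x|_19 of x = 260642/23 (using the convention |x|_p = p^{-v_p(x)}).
|260642/23|_19 = 1/130321

Step 1 — compute v_19(x) by factoring powers of 19 out of the numerator and denominator: v_19(260642/23) = 4. Step 2 — apply |x|_p = p^{-v_p(x)} = 19^{-4} = 1/130321.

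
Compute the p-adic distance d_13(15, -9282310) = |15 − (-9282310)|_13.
d_13(15, -9282310) = 1/371293

Step 1 — x − y = 15 − (-9282310) = 9282325. Step 2 — v_13(9282325) = 5 (factor: 9282325 = (13^5 · 25); the sign does not affect v_p). Step 3 — |x − y|_13 = 13^{-5} = 1/371293.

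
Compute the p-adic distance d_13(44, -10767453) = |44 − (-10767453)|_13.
d_13(44, -10767453) = 1/371293

Step 1 — x − y = 44 − (-10767453) = 10767497. Step 2 — v_13(10767497) = 5 (factor: 10767497 = (13^5 · 29); the sign does not affect v_p). Step 3 — |x − y|_13 = 13^{-5} = 1/371293.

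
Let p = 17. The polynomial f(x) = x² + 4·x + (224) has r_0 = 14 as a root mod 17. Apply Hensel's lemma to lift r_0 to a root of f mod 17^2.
r_1 = 252 (mod 289)

Hensel: r_{i+1} = r_i − f(r_i)·(f′(r_i))^{-1} mod 17^{i+2}, f′(x) = 2x + 4. Iterate:
  r_0 = 14 (mod 17)
  r_1 = 252 (mod 289)
Final: r = 252 satisfies f(r) ≡ 0 mod 17^2.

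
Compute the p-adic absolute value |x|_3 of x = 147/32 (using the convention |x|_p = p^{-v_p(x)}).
|147/32|_3 = 1/3

Step 1 — compute v_3(x) by factoring powers of 3 out of the numerator and denominator: v_3(147/32) = 1. Step 2 — apply |x|_p = p^{-v_p(x)} = 3^{-1} = 1/3.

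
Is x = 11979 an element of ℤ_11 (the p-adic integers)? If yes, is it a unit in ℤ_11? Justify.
x ∈ ℤ_11 but not a unit; v_11(x) = 3 > 0

ℤ_11 = {x ∈ ℚ_11 : v_11(x) ≥ 0} and ℤ_11^× = {x ∈ ℤ_11 : v_11(x) = 0}. Here v_11(11979) = v_11(num) − v_11(den) = 3; compare against these criteria.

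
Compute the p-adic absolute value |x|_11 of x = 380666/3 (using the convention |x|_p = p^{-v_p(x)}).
|380666/3|_11 = 1/14641

Step 1 — compute v_11(x) by factoring powers of 11 out of the numerator and denominator: v_11(380666/3) = 4. Step 2 — apply |x|_p = p^{-v_p(x)} = 11^{-4} = 1/14641.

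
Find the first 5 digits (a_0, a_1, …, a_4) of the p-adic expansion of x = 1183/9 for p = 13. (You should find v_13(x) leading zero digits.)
(a_0, …, a_4) = (0, 0, 8, 11, 2)

v_13(1183/9) = 2, so a_0 = ... = a_1 = 0. Factor out: x = 13^2 · u with u = 7/9 a unit in ℤ_13. Expand u iteratively via a_{v+i} = u_i mod 13, u_{i+1} = (u_i − a_{v+i})/13:
  u_0 = 7/9;  a_2 = 8;  u_1 = (u_0 − 8)/13 = -5/9
  u_1 = -5/9;  a_3 = 11;  u_2 = (u_1 − 11)/13 = -8/9
  u_2 = -8/9;  a_4 = 2;  u_3 = (u_2 − 2)/13 = -2/9
Digits: (0, 0, 8, 11, 2).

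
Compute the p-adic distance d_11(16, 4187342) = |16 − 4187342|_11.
d_11(16, 4187342) = 1/161051

Step 1 — x − y = 16 − 4187342 = -4187326. Step 2 — v_11(-4187326) = 5 (factor: -4187326 = −(11^5 · 26); the sign does not affect v_p). Step 3 — |x − y|_11 = 11^{-5} = 1/161051.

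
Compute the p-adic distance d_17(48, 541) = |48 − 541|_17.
d_17(48, 541) = 1/17

Step 1 — x − y = 48 − 541 = -493. Step 2 — v_17(-493) = 1 (factor: -493 = −(17^1 · 29); the sign does not affect v_p). Step 3 — |x − y|_17 = 17^{-1} = 1/17.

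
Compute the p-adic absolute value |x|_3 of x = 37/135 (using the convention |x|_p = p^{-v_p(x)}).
|37/135|_3 = 27

Step 1 — compute v_3(x) by factoring powers of 3 out of the numerator and denominator: v_3(37/135) = -3. Step 2 — apply |x|_p = p^{-v_p(x)} = 3^{3} = 27.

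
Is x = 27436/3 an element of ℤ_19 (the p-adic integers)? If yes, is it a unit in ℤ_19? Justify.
x ∈ ℤ_19 but not a unit; v_19(x) = 3 > 0

ℤ_19 = {x ∈ ℚ_19 : v_19(x) ≥ 0} and ℤ_19^× = {x ∈ ℤ_19 : v_19(x) = 0}. Here v_19(27436/3) = v_19(num) − v_19(den) = 3; compare against these criteria.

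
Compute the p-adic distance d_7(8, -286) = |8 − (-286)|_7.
d_7(8, -286) = 1/49

Step 1 — x − y = 8 − (-286) = 294. Step 2 — v_7(294) = 2 (factor: 294 = (7^2 · 6); the sign does not affect v_p). Step 3 — |x − y|_7 = 7^{-2} = 1/49.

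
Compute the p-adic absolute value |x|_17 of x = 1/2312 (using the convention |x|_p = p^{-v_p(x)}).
|1/2312|_17 = 289

Step 1 — compute v_17(x) by factoring powers of 17 out of the numerator and denominator: v_17(1/2312) = -2. Step 2 — apply |x|_p = p^{-v_p(x)} = 17^{2} = 289.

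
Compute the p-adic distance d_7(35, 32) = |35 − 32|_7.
d_7(35, 32) = 1

Step 1 — x − y = 35 − 32 = 3. Step 2 — v_7(3) = 0 (factor: 3 = (7^0 · 3); the sign does not affect v_p). Step 3 — |x − y|_7 = 7^{0} = 1.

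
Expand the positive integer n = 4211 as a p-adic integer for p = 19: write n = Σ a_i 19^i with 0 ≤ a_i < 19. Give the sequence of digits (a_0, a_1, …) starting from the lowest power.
(a_0, a_1, …) = (12, 12, 11)

Repeated division by 19 gives the digits low-to-high: 4211 = 12 + 12·19^1 + 11·19^2. Digit sequence: (12, 12, 11).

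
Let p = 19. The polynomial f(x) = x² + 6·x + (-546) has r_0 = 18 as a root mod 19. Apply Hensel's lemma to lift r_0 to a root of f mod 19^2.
r_1 = 227 (mod 361)

Hensel: r_{i+1} = r_i − f(r_i)·(f′(r_i))^{-1} mod 19^{i+2}, f′(x) = 2x + 6. Iterate:
  r_0 = 18 (mod 19)
  r_1 = 227 (mod 361)
Final: r = 227 satisfies f(r) ≡ 0 mod 19^2.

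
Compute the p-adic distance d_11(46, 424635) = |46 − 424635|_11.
d_11(46, 424635) = 1/14641

Step 1 — x − y = 46 − 424635 = -424589. Step 2 — v_11(-424589) = 4 (factor: -424589 = −(11^4 · 29); the sign does not affect v_p). Step 3 — |x − y|_11 = 11^{-4} = 1/14641.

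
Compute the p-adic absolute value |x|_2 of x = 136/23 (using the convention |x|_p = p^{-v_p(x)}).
|136/23|_2 = 1/8

Step 1 — compute v_2(x) by factoring powers of 2 out of the numerator and denominator: v_2(136/23) = 3. Step 2 — apply |x|_p = p^{-v_p(x)} = 2^{-3} = 1/8.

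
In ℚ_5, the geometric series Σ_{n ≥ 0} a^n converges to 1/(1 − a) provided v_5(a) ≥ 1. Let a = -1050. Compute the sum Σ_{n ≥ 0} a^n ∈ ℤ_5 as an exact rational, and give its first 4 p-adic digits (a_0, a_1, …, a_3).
Σ a^n = 1/(1 − a) = 1/1051;  first 4 digits = (1, 0, 3, 1)

v_5(a) = 2 ≥ 1, so the series converges in ℤ_5 to 1/(1 − a) = 1/(1 − (-1050)) = 1/1051. Expand this rational in ℤ_5: compute digits iteratively via d_i = x_i mod 5, x_{i+1} = (x_i − d_i)/5. The first 4 digits are (1, 0, 3, 1).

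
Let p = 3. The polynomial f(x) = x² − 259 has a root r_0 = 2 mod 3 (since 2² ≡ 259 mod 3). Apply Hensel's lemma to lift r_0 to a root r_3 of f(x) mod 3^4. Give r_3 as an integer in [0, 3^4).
r_3 = 77 (mod 81)

Hensel's recurrence: r_{i+1} = r_i − f(r_i)·(f′(r_i))^{-1} mod 3^{i+2}, with f′(x) = 2x. Iterate:
  r_0 = 2 (mod 3)
  r_1 = 5 (mod 9)
  r_2 = 23 (mod 27)
  r_3 = 77 (mod 81)
Final: r_3 = 77, and one checks f(r_3) ≡ 0 mod 3^4.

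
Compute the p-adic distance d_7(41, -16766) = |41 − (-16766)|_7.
d_7(41, -16766) = 1/16807

Step 1 — x − y = 41 − (-16766) = 16807. Step 2 — v_7(16807) = 5 (factor: 16807 = (7^5 · 1); the sign does not affect v_p). Step 3 — |x − y|_7 = 7^{-5} = 1/16807.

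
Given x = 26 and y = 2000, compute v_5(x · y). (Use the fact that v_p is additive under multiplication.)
v_5(52000) = 3

v_p(x) = 0 (factor: 26 = 5^0 · 26); v_p(y) = 3 (factor: 2000 = 5^3 · 16). Additivity: v_p(xy) = v_p(x) + v_p(y) = 0 + 3 = 3. (Direct check: xy = 52000 = 5^3 · (416).)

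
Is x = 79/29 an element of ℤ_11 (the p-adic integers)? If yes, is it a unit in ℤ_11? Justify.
x ∈ ℤ_11^× (unit); v_11(x) = 0

ℤ_11 = {x ∈ ℚ_11 : v_11(x) ≥ 0} and ℤ_11^× = {x ∈ ℤ_11 : v_11(x) = 0}. Here v_11(79/29) = v_11(num) − v_11(den) = 0; compare against these criteria.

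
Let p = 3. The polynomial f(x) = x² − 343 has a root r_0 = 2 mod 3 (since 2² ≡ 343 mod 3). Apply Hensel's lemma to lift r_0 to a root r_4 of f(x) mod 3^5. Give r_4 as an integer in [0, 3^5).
r_4 = 233 (mod 243)

Hensel's recurrence: r_{i+1} = r_i − f(r_i)·(f′(r_i))^{-1} mod 3^{i+2}, with f′(x) = 2x. Iterate:
  r_0 = 2 (mod 3)
  r_1 = 8 (mod 9)
  r_2 = 17 (mod 27)
  r_3 = 71 (mod 81)
  r_4 = 233 (mod 243)
Final: r_4 = 233, and one checks f(r_4) ≡ 0 mod 3^5.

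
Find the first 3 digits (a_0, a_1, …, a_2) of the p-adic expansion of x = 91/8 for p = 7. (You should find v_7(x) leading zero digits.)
(a_0, …, a_2) = (0, 6, 2)

v_7(91/8) = 1, so a_0 = ... = a_0 = 0. Factor out: x = 7^1 · u with u = 13/8 a unit in ℤ_7. Expand u iteratively via a_{v+i} = u_i mod 7, u_{i+1} = (u_i − a_{v+i})/7:
  u_0 = 13/8;  a_1 = 6;  u_1 = (u_0 − 6)/7 = -5/8
  u_1 = -5/8;  a_2 = 2;  u_2 = (u_1 − 2)/7 = -3/8
Digits: (0, 6, 2).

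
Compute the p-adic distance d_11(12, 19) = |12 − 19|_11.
d_11(12, 19) = 1

Step 1 — x − y = 12 − 19 = -7. Step 2 — v_11(-7) = 0 (factor: -7 = −(11^0 · 7); the sign does not affect v_p). Step 3 — |x − y|_11 = 11^{0} = 1.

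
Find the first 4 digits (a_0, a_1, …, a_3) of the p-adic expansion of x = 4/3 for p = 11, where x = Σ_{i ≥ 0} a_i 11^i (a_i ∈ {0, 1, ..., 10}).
(a_0, …, a_3) = (5, 7, 3, 7)

v_11(4/3) = 0 (numerator and denominator both coprime to 11), so x ∈ ℤ_11^×. Compute digits iteratively via a_i = x_i mod 11, x_{i+1} = (x_i − a_i)/11, with x_0 = x:
  x_0 = 4/3;  a_0 = 5;  x_1 = (x_0 − 5)/11 = -1/3
  x_1 = -1/3;  a_1 = 7;  x_2 = (x_1 − 7)/11 = -2/3
  x_2 = -2/3;  a_2 = 3;  x_3 = (x_2 − 3)/11 = -1/3
  x_3 = -1/3;  a_3 = 7;  x_4 = (x_3 − 7)/11 = -2/3
Digits: (5, 7, 3, 7).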